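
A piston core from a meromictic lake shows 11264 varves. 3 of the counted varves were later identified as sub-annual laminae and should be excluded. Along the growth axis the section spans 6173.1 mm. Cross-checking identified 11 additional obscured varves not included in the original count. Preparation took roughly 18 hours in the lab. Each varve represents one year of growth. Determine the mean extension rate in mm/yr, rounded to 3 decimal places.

Adjusted count: 11264 − 3 + 11 = 11272 varves.
6173.1 mm over 11272 years gives 6173.1 / 11272 ≈ 0.548 mm/yr.

0.548 mm/yr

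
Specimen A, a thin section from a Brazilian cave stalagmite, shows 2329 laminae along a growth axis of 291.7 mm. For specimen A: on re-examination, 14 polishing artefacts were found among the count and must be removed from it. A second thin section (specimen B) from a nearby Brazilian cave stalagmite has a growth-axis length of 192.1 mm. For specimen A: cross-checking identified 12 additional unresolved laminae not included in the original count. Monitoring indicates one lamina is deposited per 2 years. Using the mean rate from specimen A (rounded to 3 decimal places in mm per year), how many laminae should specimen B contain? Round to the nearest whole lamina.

Specimen A: true lamina count = 2329 − 14 + 12 = 2327.
Specimen A: multiplying by 2 years per lamina: 2327 × 2 = 4654 years.
A: Mean rate = 291.7 mm / 4654 years ≈ 0.063 mm/year.
Specimen B: 192.1 mm / 0.063 mm per year = 3049.21 years; at 2 years per lamina that is 3049.21 / 2 ≈ 1525 laminae.

1525 laminae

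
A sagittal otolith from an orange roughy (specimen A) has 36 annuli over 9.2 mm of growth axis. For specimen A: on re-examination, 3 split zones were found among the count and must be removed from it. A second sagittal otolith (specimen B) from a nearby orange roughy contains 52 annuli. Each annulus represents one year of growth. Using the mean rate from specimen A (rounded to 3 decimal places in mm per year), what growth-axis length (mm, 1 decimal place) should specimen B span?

Specimen A: correcting the raw count gives 36 − 3 = 33 true annuli.
A: Mean rate = 9.2 mm / 33 years ≈ 0.279 mm/yr.
B's length ≈ 0.279 × 52 = 14.5 mm.

14.5 mm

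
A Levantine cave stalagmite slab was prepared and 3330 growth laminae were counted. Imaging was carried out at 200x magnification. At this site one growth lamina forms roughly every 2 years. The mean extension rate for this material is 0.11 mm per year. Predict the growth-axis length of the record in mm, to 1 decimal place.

Multiplying by 2 years per growth lamina: 3330 × 2 = 6660 years.
6660 years at 0.11 mm/year gives 0.11 × 6660 = 732.6 mm.

732.6 mm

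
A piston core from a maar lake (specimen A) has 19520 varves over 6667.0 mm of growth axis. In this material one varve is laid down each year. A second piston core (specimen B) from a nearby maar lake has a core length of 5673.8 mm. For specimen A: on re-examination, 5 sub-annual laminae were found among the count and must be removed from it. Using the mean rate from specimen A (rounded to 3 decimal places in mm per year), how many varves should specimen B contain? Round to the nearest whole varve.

16590 varves

Specimen A: correcting the raw count gives 19520 − 5 = 19515 true varves.
A: Mean rate = 6667.0 mm / 19515 years ≈ 0.342 mm/yr.
B spans 5673.8 / 0.342 = 16590.06 years ≈ 16590 varves.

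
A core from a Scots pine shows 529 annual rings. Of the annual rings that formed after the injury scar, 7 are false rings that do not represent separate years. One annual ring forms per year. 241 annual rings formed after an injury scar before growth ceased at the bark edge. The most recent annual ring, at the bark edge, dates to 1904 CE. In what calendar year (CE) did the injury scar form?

1670 CE

241 annual rings formed after the injury scar.
Excluding 7 false annual rings: 241 − 7 = 234.
The annual ring at the bark edge is 1904 CE, so the injury scar dates to 1904 − 234 = 1670 CE.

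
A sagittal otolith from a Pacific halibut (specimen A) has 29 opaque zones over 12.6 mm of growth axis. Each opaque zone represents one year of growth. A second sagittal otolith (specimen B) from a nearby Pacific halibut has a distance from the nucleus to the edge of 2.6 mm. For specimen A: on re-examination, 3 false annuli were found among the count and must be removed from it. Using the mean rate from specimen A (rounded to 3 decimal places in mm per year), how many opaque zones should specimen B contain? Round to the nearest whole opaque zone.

5 opaque zones

Specimen A: true opaque zone count = 29 − 3 = 26.
A: 12.6 mm over 26 years gives 12.6 / 26 ≈ 0.485 mm/yr.
For B, 2.6 / 0.485 = 5.36 years ≈ 5 opaque zones.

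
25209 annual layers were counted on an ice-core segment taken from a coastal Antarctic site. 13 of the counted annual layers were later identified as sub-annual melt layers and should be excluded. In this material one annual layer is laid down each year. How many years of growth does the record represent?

25196 years

Adjusted count: 25209 − 13 = 25196 annual layers.
With a one-to-one annual layer periodicity this is 25196 years.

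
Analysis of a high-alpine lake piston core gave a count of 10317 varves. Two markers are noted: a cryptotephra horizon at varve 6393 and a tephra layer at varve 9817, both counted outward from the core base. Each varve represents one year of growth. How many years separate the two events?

9817 − 6393 = 3424 varves lie between the two events.
At one varve per year, 3424 years elapsed between them.

3424 yr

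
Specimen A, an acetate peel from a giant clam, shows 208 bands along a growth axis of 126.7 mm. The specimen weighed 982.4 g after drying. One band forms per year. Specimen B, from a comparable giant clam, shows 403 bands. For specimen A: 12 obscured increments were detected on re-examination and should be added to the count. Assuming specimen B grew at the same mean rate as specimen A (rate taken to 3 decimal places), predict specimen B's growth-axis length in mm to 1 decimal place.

Specimen A: correcting the raw count gives 208 + 12 = 220 true bands.
A: 126.7 mm over 220 years gives 126.7 / 220 ≈ 0.576 mm per year.
For B, 0.576 mm/year × 403 years = 232.1 mm.

232.1 mm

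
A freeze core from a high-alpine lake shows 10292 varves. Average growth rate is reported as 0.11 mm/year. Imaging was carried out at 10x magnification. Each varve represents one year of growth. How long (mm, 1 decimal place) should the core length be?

1132.1 mm

The record spans 10292 years at 0.11 mm per year.
10292 years at 0.11 mm/year gives 0.11 × 10292 = 1132.1 mm.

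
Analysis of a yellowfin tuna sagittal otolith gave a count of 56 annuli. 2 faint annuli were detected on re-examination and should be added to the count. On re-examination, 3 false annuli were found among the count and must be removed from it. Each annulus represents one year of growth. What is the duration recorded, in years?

55 years

True annulus count = 56 − 3 + 2 = 55.
One annulus per year makes the duration 55 years.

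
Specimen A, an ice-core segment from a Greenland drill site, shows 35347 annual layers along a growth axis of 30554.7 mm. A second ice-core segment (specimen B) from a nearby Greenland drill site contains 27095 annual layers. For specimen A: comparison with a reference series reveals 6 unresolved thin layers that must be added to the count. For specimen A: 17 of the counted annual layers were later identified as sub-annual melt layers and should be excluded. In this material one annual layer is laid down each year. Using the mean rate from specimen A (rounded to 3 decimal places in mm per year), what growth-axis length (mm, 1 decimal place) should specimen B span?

23437.2 mm

Specimen A: adjusted count: 35347 − 17 + 6 = 35336 annual layers.
A: Extension rate ≈ 30554.7 / 35336 = 0.865 mm/year.
B's length ≈ 0.865 × 27095 = 23437.2 mm.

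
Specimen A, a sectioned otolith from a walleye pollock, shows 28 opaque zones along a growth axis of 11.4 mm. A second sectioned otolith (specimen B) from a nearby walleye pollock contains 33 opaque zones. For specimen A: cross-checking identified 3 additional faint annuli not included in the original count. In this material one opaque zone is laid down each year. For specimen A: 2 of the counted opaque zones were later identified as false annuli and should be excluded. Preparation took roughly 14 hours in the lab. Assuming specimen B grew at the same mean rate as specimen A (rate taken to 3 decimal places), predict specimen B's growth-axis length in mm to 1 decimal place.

13.0 mm

Specimen A: adjusted count: 28 − 2 + 3 = 29 opaque zones.
A: Extension rate ≈ 11.4 / 29 = 0.393 mm/yr.
Length of B = 0.393 × 33 = 13.0 mm.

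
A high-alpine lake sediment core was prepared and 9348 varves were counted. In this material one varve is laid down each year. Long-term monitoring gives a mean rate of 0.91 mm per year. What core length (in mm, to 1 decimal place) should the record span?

8506.7 mm

9348 years of growth are recorded.
Length ≈ 0.91 × 9348 = 8506.7 mm.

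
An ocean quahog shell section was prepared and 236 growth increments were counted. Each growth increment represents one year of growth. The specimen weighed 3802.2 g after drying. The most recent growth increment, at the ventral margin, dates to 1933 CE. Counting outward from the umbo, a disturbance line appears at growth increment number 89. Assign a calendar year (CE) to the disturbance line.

1786 CE

236 − 89 = 147 growth increments lie beyond the disturbance line toward the ventral margin.
The growth increment at the ventral margin is 1933 CE, so the disturbance line dates to 1933 − 147 = 1786 CE.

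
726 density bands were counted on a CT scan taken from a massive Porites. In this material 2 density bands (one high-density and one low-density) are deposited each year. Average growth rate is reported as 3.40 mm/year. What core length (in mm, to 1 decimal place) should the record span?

1234.2 mm

With 2 density bands per year, 726 / 2 = 363 years.
Length ≈ 3.40 × 363 = 1234.2 mm.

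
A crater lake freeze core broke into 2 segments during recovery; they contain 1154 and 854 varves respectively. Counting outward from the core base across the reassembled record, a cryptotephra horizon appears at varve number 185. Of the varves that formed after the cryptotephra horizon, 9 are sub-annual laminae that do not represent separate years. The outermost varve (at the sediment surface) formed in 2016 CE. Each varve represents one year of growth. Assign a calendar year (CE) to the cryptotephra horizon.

Total varves = 1154 + 854 = 2008.
2008 − 185 = 1823 varves lie beyond the cryptotephra horizon toward the sediment surface.
1823 − 9 false = 1814 true varves after the cryptotephra horizon.
The varve at the sediment surface is 2016 CE, so the cryptotephra horizon dates to 2016 − 1814 = 202 CE.

202 CE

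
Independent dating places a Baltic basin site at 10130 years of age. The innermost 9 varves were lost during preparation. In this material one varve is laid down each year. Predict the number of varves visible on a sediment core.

10121 varves

One varve per year gives 10130 varves over 10130 years.
Less the 9 uncaptured varves: 10130 − 9 = 10121.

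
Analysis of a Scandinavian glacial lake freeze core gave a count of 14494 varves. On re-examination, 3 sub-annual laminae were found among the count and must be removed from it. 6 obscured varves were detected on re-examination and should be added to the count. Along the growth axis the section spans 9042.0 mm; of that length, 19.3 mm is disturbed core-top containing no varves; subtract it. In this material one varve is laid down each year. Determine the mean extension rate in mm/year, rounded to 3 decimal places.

0.622 mm/year

After corrections the count is 14494 − 3 + 6 = 14497 varves.
Net length = 9042.0 − 19.3 = 9022.7 mm.
9022.7 mm over 14497 years gives 9022.7 / 14497 ≈ 0.622 mm/year.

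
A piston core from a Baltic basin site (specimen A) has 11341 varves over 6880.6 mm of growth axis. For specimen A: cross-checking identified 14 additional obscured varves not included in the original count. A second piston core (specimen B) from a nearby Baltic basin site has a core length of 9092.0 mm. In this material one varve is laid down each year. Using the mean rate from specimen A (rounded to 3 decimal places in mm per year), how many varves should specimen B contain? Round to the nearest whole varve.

15003 varves

Specimen A: true varve count = 11341 + 14 = 11355.
A: Mean rate = 6880.6 mm / 11355 years ≈ 0.606 mm/yr.
Specimen B: 9092.0 mm / 0.606 mm per year = 15003.30 years ≈ 15003 varves.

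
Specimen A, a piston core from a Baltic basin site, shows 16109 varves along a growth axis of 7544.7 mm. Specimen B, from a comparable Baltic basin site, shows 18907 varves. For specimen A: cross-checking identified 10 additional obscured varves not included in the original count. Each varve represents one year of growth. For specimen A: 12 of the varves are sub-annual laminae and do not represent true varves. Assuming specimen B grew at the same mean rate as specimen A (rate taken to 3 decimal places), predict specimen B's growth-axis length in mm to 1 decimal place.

Specimen A: after corrections the count is 16109 − 12 + 10 = 16107 varves.
A: Mean rate = 7544.7 mm / 16107 years ≈ 0.468 mm per year.
B's length ≈ 0.468 × 18907 = 8848.5 mm.

8848.5 mm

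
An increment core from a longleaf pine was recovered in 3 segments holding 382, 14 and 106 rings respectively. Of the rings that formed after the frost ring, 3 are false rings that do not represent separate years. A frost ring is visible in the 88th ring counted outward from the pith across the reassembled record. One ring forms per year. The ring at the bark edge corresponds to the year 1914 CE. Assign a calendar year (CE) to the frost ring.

Total rings = 382 + 14 + 106 = 502.
Between ring 88 and the bark edge there are 502 − 88 = 414 rings.
Excluding 3 false rings: 414 − 3 = 411.
1914 − 411 = 1503 CE.

1503 CE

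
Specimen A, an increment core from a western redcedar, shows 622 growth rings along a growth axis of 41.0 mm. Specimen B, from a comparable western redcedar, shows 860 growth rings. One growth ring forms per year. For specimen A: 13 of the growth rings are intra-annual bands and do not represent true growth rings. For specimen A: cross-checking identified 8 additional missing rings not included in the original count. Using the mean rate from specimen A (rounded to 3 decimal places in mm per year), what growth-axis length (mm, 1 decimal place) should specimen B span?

Specimen A: adjusted count: 622 − 13 + 8 = 617 growth rings.
A: 41.0 mm over 617 years gives 41.0 / 617 ≈ 0.066 mm per year.
B's length ≈ 0.066 × 860 = 56.8 mm.

56.8 mm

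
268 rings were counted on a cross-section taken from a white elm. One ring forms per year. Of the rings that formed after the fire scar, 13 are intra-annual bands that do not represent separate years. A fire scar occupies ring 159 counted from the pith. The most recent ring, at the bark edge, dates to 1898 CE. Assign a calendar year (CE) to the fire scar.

1802 CE

268 − 159 = 109 rings lie beyond the fire scar toward the bark edge.
Removing the 13 false rings leaves 109 − 13 = 96 true rings beyond the fire scar.
Counting back 96 years from 1898 CE places the fire scar in 1898 − 96 = 1802 CE.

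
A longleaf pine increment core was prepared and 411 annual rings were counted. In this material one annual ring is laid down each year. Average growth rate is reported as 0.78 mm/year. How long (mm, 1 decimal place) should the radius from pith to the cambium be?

320.6 mm

411 years of growth are recorded.
411 years at 0.78 mm/year gives 0.78 × 411 = 320.6 mm.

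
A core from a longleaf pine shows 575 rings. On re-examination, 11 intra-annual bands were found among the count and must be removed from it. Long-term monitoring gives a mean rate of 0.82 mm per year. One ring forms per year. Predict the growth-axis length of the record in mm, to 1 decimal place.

462.5 mm

Adjusted count: 575 − 11 = 564 rings.
Predicted length = 0.82 mm/year × 564 years = 462.5 mm.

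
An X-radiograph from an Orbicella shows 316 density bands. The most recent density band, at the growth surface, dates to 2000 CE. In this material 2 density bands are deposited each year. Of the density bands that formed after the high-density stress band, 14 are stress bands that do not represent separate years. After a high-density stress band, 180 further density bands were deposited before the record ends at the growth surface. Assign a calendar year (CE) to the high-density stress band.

There are 180 density bands younger than the high-density stress band.
180 − 14 false = 166 true density bands after the high-density stress band.
With 2 density bands per year, 166 / 2 = 83 years.
Counting back 83 years from 2000 CE places the high-density stress band in 2000 − 83 = 1917 CE.

1917 CE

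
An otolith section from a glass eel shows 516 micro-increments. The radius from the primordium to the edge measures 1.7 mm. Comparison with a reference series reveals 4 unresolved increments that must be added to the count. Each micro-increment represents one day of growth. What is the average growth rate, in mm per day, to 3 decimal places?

After corrections the count is 516 + 4 = 520 micro-increments.
Mean rate = 1.7 mm / 520 days ≈ 0.003 mm per day.

0.003 mm per day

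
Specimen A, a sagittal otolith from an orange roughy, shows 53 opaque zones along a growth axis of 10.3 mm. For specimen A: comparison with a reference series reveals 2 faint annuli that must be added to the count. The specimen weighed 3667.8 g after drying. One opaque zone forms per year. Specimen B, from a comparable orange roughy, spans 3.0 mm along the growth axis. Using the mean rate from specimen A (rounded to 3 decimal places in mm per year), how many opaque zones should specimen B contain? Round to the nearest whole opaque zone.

Specimen A: correcting the raw count gives 53 + 2 = 55 true opaque zones.
A: Extension rate ≈ 10.3 / 55 = 0.187 mm/year.
B spans 3.0 / 0.187 = 16.04 years ≈ 16 opaque zones.

16 opaque zones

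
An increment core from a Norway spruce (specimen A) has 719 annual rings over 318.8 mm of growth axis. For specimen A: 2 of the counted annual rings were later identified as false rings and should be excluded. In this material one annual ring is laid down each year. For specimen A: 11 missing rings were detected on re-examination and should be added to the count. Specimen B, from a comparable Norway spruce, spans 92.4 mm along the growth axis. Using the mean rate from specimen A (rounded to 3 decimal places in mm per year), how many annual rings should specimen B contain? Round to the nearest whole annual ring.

211 annual rings

Specimen A: correcting the raw count gives 719 − 2 + 11 = 728 true annual rings.
A: Mean rate = 318.8 mm / 728 years ≈ 0.438 mm/year.
Specimen B: 92.4 mm / 0.438 mm per year = 210.96 years ≈ 211 annual rings.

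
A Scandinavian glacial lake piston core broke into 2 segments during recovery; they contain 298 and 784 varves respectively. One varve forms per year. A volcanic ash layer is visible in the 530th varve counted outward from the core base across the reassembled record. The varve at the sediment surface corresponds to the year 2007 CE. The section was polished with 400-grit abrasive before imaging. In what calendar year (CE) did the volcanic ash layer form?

1455 CE

Total varves = 298 + 784 = 1082.
The volcanic ash layer sits at varve 530 from the core base, so 1082 − 530 = 552 varves formed after it.
Counting back 552 years from 2007 CE places the volcanic ash layer in 2007 − 552 = 1455 CE.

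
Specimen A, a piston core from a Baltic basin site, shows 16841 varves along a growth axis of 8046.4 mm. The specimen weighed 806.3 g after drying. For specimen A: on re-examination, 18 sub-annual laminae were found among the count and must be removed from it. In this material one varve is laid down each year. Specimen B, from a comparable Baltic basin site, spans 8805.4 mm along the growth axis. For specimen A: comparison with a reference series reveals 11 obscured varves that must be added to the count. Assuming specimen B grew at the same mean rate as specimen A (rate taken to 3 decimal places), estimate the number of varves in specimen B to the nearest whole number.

Specimen A: after corrections the count is 16841 − 18 + 11 = 16834 varves.
A: Mean rate = 8046.4 mm / 16834 years ≈ 0.478 mm per year.
B spans 8805.4 / 0.478 = 18421.34 years ≈ 18421 varves.

18421 varves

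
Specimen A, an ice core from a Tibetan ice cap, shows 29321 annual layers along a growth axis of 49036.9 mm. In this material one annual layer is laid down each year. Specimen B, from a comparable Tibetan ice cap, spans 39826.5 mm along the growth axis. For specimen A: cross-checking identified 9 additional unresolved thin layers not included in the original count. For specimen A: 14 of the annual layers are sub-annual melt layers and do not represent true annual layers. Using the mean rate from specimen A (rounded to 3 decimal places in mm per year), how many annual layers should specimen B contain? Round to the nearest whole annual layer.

Specimen A: correcting the raw count gives 29321 − 14 + 9 = 29316 true annual layers.
A: 49036.9 mm over 29316 years gives 49036.9 / 29316 ≈ 1.673 mm per year.
B spans 39826.5 / 1.673 = 23805.44 years ≈ 23805 annual layers.

23805 annual layers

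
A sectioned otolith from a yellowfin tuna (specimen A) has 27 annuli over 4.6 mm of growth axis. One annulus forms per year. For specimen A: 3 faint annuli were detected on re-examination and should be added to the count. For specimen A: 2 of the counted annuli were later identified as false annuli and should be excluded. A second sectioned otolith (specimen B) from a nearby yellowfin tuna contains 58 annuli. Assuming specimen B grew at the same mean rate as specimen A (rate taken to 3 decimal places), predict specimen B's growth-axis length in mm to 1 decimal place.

Specimen A: adjusted count: 27 − 2 + 3 = 28 annuli.
A: Extension rate ≈ 4.6 / 28 = 0.164 mm/year.
Length of B = 0.164 × 58 = 9.5 mm.

9.5 mm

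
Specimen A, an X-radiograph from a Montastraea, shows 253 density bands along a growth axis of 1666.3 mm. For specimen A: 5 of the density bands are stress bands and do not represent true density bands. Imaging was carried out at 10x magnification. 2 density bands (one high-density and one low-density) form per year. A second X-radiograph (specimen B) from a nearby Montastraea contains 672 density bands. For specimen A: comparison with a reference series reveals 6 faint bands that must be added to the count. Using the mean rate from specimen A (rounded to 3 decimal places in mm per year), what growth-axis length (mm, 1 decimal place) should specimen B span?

4408.3 mm

Specimen A: correcting the raw count gives 253 − 5 + 6 = 254 true density bands.
Specimen A: with 2 density bands per year, 254 / 2 = 127 years.
A: Extension rate ≈ 1666.3 / 127 = 13.120 mm per year.
Specimen B: dividing by 2 density bands per year: 672 / 2 = 336 years. B's length ≈ 13.120 × 336 = 4408.3 mm.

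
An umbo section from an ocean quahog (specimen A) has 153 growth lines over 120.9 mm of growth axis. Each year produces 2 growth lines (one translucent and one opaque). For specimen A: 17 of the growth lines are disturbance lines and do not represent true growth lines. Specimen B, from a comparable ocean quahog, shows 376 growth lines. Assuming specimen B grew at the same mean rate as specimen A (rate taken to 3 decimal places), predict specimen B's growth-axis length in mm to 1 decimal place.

334.3 mm

Specimen A: adjusted count: 153 − 17 = 136 growth lines.
Specimen A: 136 growth lines at 2 per year is 136 / 2 = 68 years.
A: Mean rate = 120.9 mm / 68 years ≈ 1.778 mm/yr.
Specimen B: with 2 growth lines per year, 376 / 2 = 188 years. For B, 1.778 mm/year × 188 years = 334.3 mm.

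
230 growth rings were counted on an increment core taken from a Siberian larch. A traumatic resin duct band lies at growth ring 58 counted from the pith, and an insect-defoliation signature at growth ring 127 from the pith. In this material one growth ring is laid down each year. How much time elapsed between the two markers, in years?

127 − 58 = 69 growth rings lie between the two events.
One growth ring per year makes the interval 69 years.

69 yr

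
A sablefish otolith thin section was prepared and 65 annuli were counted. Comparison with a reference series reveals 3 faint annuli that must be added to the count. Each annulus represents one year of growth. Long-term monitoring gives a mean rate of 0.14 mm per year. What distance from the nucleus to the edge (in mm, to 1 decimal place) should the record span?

True annulus count = 65 + 3 = 68.
Length ≈ 0.14 × 68 = 9.5 mm.

9.5 mm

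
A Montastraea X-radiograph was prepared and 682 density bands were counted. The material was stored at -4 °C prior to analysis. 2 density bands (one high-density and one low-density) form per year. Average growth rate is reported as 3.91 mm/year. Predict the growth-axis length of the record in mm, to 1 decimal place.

Dividing by 2 density bands per year: 682 / 2 = 341 years.
Length ≈ 3.91 × 341 = 1333.3 mm.

1333.3 mm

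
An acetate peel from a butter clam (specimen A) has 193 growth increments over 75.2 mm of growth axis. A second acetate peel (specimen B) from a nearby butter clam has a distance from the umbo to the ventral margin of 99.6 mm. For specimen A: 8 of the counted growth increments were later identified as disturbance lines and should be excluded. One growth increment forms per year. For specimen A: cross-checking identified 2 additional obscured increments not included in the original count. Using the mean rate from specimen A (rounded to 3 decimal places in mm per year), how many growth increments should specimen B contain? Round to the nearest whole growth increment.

Specimen A: adjusted count: 193 − 8 + 2 = 187 growth increments.
A: 75.2 mm over 187 years gives 75.2 / 187 ≈ 0.402 mm/year.
B spans 99.6 / 0.402 = 247.76 years ≈ 248 growth increments.

248 growth increments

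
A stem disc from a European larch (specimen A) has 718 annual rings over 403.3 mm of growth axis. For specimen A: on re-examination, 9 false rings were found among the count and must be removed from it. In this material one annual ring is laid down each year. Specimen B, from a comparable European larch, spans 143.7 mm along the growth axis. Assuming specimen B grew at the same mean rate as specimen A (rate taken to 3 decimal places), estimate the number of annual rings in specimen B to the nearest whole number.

253 annual rings

Specimen A: true annual ring count = 718 − 9 = 709.
A: Mean rate = 403.3 mm / 709 years ≈ 0.569 mm/year.
For B, 143.7 / 0.569 = 252.55 years ≈ 253 annual rings.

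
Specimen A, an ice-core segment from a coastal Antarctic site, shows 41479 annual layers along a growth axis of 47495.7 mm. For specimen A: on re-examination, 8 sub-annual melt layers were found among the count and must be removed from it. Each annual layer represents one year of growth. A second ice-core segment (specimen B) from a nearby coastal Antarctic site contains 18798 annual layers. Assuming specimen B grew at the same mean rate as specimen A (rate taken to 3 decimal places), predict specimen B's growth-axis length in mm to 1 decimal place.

Specimen A: adjusted count: 41479 − 8 = 41471 annual layers.
A: Extension rate ≈ 47495.7 / 41471 = 1.145 mm/yr.
Length of B = 1.145 × 18798 = 21523.7 mm.

21523.7 mm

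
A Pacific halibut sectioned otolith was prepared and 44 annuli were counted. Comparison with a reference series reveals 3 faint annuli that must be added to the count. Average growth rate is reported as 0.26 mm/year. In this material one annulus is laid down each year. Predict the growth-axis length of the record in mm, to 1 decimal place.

12.2 mm

After corrections the count is 44 + 3 = 47 annuli.
Length ≈ 0.26 × 47 = 12.2 mm.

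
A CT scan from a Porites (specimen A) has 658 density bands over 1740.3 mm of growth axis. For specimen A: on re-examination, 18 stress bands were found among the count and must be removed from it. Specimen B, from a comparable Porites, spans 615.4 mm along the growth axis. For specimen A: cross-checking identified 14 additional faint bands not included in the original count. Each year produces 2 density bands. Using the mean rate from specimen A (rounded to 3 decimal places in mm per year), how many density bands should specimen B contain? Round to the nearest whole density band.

231 density bands

Specimen A: adjusted count: 658 − 18 + 14 = 654 density bands.
Specimen A: 654 density bands at 2 per year is 654 / 2 = 327 years.
A: 1740.3 mm over 327 years gives 1740.3 / 327 ≈ 5.322 mm/yr.
For B, 615.4 / 5.322 = 115.63 years; at 2 density bands per year that is 115.63 × 2 ≈ 231 density bands.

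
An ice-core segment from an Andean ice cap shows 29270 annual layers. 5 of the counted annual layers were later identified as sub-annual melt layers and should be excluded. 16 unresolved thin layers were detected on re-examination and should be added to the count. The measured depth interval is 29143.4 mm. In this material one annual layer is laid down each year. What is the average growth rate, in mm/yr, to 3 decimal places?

True annual layer count = 29270 − 5 + 16 = 29281.
29143.4 mm over 29281 years gives 29143.4 / 29281 ≈ 0.995 mm/yr.

0.995 mm/yr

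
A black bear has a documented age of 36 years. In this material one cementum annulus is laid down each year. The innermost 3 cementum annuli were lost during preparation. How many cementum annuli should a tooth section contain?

33 cementum annuli

At one cementum annulus per year, 36 years correspond to 36 cementum annuli.
Less the 3 uncaptured cementum annuli: 36 − 3 = 33.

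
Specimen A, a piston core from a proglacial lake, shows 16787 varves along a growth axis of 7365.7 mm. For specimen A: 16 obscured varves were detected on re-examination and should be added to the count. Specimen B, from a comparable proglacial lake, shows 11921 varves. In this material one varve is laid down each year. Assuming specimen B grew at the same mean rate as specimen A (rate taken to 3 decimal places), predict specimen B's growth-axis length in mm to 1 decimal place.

5221.4 mm

Specimen A: true varve count = 16787 + 16 = 16803.
A: Extension rate ≈ 7365.7 / 16803 = 0.438 mm/yr.
For B, 0.438 mm/year × 11921 years = 5221.4 mm.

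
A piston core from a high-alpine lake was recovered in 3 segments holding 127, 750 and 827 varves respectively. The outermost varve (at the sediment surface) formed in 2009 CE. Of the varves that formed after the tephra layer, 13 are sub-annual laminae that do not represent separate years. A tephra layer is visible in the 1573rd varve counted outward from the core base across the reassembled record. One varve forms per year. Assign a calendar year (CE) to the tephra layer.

1891 CE

Total varves = 127 + 750 + 827 = 1704.
The tephra layer sits at varve 1573 from the core base, so 1704 − 1573 = 131 varves formed after it.
Removing the 13 false varves leaves 131 − 13 = 118 true varves beyond the tephra layer.
The varve at the sediment surface is 2009 CE, so the tephra layer dates to 2009 − 118 = 1891 CE.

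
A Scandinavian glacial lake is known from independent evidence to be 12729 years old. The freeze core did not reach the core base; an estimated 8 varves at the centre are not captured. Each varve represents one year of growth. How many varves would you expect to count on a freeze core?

Expected varves over 12729 years: 12729.
12729 − 8 missed = 12721 varves expected in the prepared section.

12721 varves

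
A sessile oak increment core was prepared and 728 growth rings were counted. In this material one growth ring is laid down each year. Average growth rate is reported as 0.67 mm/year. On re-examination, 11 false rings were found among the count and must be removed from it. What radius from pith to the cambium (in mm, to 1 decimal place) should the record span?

480.4 mm

True growth ring count = 728 − 11 = 717.
717 years at 0.67 mm/year gives 0.67 × 717 = 480.4 mm.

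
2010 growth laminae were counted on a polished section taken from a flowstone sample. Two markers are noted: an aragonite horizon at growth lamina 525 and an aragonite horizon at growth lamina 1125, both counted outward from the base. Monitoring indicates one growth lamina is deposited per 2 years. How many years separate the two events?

1200 years

Separation: 1125 − 525 = 600 growth laminae.
Multiplying by 2 years per growth lamina: 600 × 2 = 1200 years.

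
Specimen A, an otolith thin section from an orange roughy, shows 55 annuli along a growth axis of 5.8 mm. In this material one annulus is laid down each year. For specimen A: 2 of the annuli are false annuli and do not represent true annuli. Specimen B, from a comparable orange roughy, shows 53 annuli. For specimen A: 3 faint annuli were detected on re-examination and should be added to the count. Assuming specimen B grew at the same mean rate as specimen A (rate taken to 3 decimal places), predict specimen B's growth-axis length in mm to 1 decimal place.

5.5 mm

Specimen A: after corrections the count is 55 − 2 + 3 = 56 annuli.
A: Extension rate ≈ 5.8 / 56 = 0.104 mm/year.
For B, 0.104 mm/year × 53 years = 5.5 mm.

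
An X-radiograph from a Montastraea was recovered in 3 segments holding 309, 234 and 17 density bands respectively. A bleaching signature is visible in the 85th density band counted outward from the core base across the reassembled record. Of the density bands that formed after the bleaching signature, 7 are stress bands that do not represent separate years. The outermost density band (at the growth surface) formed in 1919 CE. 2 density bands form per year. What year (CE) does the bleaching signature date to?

Total density bands = 309 + 234 + 17 = 560.
The bleaching signature sits at density band 85 from the core base, so 560 − 85 = 475 density bands formed after it.
Excluding 7 false density bands: 475 − 7 = 468.
Dividing by 2 density bands per year: 468 / 2 = 234 years.
1919 − 234 = 1685 CE.

1685 CE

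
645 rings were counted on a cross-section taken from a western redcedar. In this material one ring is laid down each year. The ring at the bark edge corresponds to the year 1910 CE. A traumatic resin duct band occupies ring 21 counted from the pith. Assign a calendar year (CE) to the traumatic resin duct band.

1286 CE

645 − 21 = 624 rings lie beyond the traumatic resin duct band toward the bark edge.
Counting back 624 years from 1910 CE places the traumatic resin duct band in 1910 − 624 = 1286 CE.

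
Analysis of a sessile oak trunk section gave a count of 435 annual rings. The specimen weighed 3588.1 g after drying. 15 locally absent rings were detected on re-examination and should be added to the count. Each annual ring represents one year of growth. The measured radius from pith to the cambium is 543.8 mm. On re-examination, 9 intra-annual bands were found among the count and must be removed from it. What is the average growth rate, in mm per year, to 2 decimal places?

1.23 mm per year

Adjusted count: 435 − 9 + 15 = 441 annual rings.
Extension rate ≈ 543.8 / 441 = 1.23 mm per year.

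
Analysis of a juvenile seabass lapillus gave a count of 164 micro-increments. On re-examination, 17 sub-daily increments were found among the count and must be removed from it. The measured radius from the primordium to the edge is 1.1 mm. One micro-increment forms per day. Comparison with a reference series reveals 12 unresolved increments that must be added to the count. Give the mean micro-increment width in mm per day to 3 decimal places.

After corrections the count is 164 − 17 + 12 = 159 micro-increments.
Extension rate ≈ 1.1 / 159 = 0.007 mm per day.

0.007 mm per day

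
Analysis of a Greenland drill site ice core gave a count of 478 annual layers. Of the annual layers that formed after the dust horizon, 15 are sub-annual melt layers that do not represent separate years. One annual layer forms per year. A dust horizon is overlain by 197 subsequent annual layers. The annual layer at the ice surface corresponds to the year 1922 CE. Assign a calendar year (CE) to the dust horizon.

1740 CE

197 annual layers post-date the dust horizon.
Excluding 15 false annual layers: 197 − 15 = 182.
1922 − 182 = 1740 CE.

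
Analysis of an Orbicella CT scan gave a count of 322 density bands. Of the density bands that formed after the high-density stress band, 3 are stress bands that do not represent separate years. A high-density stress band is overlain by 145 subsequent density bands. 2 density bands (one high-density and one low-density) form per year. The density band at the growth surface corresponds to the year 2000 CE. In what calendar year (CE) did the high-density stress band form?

145 density bands post-date the high-density stress band.
145 − 3 false = 142 true density bands after the high-density stress band.
Dividing by 2 density bands per year: 142 / 2 = 71 years.
The density band at the growth surface is 2000 CE, so the high-density stress band dates to 2000 − 71 = 1929 CE.

1929 CE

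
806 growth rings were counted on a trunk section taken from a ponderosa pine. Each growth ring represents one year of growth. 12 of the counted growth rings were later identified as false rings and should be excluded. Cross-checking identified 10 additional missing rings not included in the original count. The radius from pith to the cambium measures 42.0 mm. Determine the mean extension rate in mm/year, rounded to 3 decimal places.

0.052 mm/year

After corrections the count is 806 − 12 + 10 = 804 growth rings.
42.0 mm over 804 years gives 42.0 / 804 ≈ 0.052 mm/year.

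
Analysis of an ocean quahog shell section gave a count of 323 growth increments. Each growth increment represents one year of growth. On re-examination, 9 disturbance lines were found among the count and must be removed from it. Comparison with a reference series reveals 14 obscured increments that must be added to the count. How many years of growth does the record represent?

Correcting the raw count gives 323 − 9 + 14 = 328 true growth increments.
With a one-to-one growth increment periodicity this is 328 years.

328 yr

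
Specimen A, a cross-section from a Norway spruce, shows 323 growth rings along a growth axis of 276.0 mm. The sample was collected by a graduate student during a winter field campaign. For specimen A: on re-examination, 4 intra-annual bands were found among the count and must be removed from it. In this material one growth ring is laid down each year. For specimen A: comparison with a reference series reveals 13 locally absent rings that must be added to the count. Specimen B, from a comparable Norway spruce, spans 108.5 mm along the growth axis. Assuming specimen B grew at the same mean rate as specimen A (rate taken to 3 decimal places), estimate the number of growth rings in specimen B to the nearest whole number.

Specimen A: correcting the raw count gives 323 − 4 + 13 = 332 true growth rings.
A: Extension rate ≈ 276.0 / 332 = 0.831 mm/year.
For B, 108.5 / 0.831 = 130.57 years ≈ 131 growth rings.

131 growth rings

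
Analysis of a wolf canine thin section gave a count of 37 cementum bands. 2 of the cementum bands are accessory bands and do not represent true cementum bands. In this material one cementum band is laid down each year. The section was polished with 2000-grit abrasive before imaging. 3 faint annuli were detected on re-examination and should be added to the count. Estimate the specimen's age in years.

Correcting the raw count gives 37 − 2 + 3 = 38 true cementum bands.
With a one-to-one cementum band periodicity this is 38 years.

38 years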